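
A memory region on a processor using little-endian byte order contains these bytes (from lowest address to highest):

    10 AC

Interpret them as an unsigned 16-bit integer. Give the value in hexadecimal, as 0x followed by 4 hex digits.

Little-endian stores the least-significant byte at the lowest address.
Reassemble most-significant byte first: AC 10 → 0xAC10.

0xAC10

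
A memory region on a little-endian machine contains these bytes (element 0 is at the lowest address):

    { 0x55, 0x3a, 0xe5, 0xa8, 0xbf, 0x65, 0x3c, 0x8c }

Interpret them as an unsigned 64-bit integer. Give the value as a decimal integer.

10105063537759304277

In little-endian order the low byte comes first in memory.
Reassemble most-significant byte first: 8C 3C 65 BF A8 E5 3A 55 → 0x8C3C65BFA8E53A55.
0x8C3C65BFA8E53A55 = 10105063537759304277.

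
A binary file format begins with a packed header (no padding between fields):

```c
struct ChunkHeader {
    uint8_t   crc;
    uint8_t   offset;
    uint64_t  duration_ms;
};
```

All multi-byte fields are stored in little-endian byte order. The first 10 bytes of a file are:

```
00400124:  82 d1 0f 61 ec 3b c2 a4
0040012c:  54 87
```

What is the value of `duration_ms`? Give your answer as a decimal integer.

`duration_ms` follows `crc` (1 B), `offset` (1 B), so it starts at offset 1 + 1 = 2 and occupies 8 bytes.
Bytes at offsets 2..9: 0F 61 EC 3B C2 A4 54 87.
Little-endian: lowest address holds the least-significant byte.
Reassemble most-significant byte first: 87 54 A4 C2 3B EC 61 0F → 0x8754A4C23BEC610F.
0x8754A4C23BEC610F = 9751600247299924239.

9751600247299924239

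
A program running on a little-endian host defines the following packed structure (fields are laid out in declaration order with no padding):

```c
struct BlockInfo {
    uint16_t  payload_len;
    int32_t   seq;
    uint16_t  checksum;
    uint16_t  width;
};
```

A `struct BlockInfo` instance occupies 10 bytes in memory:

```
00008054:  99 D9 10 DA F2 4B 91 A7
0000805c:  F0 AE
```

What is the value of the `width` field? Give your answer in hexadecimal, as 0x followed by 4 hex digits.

`width` follows `payload_len` (2 B), `seq` (4 B), `checksum` (2 B), so it starts at offset 2 + 4 + 2 = 8 and occupies 2 bytes.
Bytes at offsets 8..9: F0 AE.
Little-endian: lowest address holds the least-significant byte.
Reassemble most-significant byte first: AE F0 → 0xAEF0.

0xAEF0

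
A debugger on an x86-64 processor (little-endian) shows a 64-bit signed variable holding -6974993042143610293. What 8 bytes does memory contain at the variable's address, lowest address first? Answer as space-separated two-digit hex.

Two's complement of -6974993042143610293 in 64 bits: 6974993042143610293 = 0x60CC27377BCA85B5; invert → 0x9F33D8C884357A4A; add 1 → 0x9F33D8C884357A4B.
Split into bytes (most-significant first): 9F 33 D8 C8 84 35 7A 4B.
Little-endian: lowest address holds the least-significant byte.
So at ascending addresses the bytes are 4B 7A 35 84 C8 D8 33 9F.

4B 7A 35 84 C8 D8 33 9F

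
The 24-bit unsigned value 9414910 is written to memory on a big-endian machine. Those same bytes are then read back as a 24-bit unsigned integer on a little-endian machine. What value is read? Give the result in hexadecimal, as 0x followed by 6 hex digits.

9414910 in 24-bit hexadecimal is 0x8FA8FE.
Stored big-endian, the bytes at ascending addresses are 8F A8 FE.
Read back as little-endian, the first byte is least significant, giving 0xFEA88F.

0xFEA88F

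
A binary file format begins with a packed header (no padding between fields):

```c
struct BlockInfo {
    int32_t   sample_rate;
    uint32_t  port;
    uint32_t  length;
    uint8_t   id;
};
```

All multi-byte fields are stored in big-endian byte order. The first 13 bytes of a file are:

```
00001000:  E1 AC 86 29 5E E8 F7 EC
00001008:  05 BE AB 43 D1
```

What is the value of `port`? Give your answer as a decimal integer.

`port` follows `sample_rate` (4 bytes), so it starts at byte offset 4 and occupies 4 bytes.
Bytes at offsets 4..7: 5E E8 F7 EC.
Big-endian stores the most-significant byte at the lowest address.
The bytes are already most-significant first: 0x5EE8F7EC.
0x5EE8F7EC = 1592326124.

1592326124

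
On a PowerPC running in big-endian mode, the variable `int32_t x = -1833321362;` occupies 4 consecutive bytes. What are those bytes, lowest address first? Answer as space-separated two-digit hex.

92 B9 BC 6E

Two's complement of -1833321362 in 32 bits: 1833321362 = 0x6D464392; invert → 0x92B9BC6D; add 1 → 0x92B9BC6E.
Split into bytes (most-significant first): 92 B9 BC 6E.
Big-endian stores the most-significant byte at the lowest address.
So the memory order matches the most-significant-first order: 92 B9 BC 6E.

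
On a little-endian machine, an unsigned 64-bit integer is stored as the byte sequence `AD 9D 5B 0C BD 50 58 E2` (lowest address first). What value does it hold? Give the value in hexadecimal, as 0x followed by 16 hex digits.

In little-endian order the low byte comes first in memory.
Reassemble most-significant byte first: E2 58 50 BD 0C 5B 9D AD → 0xE25850BD0C5B9DAD.

0xE25850BD0C5B9DAD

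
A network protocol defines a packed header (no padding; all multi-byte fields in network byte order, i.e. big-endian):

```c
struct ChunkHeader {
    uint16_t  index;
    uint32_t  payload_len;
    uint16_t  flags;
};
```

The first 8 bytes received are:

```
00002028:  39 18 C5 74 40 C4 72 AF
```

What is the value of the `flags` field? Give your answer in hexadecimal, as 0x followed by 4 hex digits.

0x72AF

`flags` follows `index` (2 B), `payload_len` (4 B), so it starts at offset 2 + 4 = 6 and occupies 2 bytes.
Bytes at offsets 6..7: 72 AF.
In big-endian order the high byte comes first in memory.
The bytes are already most-significant first: 0x72AF.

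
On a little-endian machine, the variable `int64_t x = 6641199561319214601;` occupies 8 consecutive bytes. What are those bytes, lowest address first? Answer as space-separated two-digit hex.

6641199561319214601 in hexadecimal, padded to 64 bits, is 0x5C2A47D07EE96E09.
Split into bytes (most-significant first): 5C 2A 47 D0 7E E9 6E 09.
Little-endian: lowest address holds the least-significant byte.
So at ascending addresses the bytes are 09 6E E9 7E D0 47 2A 5C.

09 6E E9 7E D0 47 2A 5C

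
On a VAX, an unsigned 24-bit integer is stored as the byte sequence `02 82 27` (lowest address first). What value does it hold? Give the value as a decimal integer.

2589186

Little-endian: lowest address holds the least-significant byte.
Reassemble most-significant byte first: 27 82 02 → 0x278202.
0x278202 = 2589186.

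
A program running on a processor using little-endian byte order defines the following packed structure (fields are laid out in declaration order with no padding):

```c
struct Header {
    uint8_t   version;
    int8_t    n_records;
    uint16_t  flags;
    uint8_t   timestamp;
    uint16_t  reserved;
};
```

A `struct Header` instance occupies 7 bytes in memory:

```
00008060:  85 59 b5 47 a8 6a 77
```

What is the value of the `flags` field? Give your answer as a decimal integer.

`flags` follows `version` (1 B), `n_records` (1 B), so it starts at offset 1 + 1 = 2 and occupies 2 bytes.
Bytes at offsets 2..3: B5 47.
In little-endian order the low byte comes first in memory.
Reassemble most-significant byte first: 47 B5 → 0x47B5.
0x47B5 = 18357.

18357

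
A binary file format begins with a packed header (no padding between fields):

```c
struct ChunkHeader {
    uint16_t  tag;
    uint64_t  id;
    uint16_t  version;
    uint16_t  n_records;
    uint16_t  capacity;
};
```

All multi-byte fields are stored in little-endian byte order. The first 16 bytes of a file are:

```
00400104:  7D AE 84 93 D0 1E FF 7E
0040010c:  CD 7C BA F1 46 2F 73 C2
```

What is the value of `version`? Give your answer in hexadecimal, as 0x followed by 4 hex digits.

0xF1BA

`version` follows `tag` (2 B), `id` (8 B), so it starts at offset 2 + 8 = 10 and occupies 2 bytes.
Bytes at offsets 10..11: BA F1.
Little-endian stores the least-significant byte at the lowest address.
Reassemble most-significant byte first: F1 BA → 0xF1BA.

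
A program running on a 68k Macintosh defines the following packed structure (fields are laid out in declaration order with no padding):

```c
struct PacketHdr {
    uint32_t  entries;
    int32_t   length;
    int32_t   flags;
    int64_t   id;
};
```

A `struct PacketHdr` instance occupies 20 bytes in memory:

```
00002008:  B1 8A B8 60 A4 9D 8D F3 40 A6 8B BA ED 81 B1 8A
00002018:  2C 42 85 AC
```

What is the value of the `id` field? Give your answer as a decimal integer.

-1332588807718795860

`id` follows `entries` (4 B), `length` (4 B), `flags` (4 B), so it starts at offset 4 + 4 + 4 = 12 and occupies 8 bytes.
Bytes at offsets 12..19: ED 81 B1 8A 2C 42 85 AC.
In big-endian order the high byte comes first in memory.
The bytes are already most-significant first: 0xED81B18A2C4285AC.
Top bit is set, so as a signed 64-bit value this is 0xED81B18A2C4285AC − 2^64 = -1332588807718795860.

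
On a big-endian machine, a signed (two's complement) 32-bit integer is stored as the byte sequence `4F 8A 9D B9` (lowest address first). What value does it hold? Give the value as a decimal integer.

1334484409

Big-endian stores the most-significant byte at the lowest address.
The bytes are already most-significant first: 0x4F8A9DB9.
0x4F8A9DB9 = 1334484409.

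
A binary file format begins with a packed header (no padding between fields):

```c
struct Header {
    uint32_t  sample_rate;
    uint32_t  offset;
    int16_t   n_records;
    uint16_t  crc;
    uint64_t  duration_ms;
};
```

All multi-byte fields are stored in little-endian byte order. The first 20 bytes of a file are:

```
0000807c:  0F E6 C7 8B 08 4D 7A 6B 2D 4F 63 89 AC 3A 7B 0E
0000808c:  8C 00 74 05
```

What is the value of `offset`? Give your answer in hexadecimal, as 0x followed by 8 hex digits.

0x6B7A4D08

`offset` follows `sample_rate` (4 bytes), so it starts at byte offset 4 and occupies 4 bytes.
Bytes at offsets 4..7: 08 4D 7A 6B.
Little-endian: lowest address holds the least-significant byte.
Reassemble most-significant byte first: 6B 7A 4D 08 → 0x6B7A4D08.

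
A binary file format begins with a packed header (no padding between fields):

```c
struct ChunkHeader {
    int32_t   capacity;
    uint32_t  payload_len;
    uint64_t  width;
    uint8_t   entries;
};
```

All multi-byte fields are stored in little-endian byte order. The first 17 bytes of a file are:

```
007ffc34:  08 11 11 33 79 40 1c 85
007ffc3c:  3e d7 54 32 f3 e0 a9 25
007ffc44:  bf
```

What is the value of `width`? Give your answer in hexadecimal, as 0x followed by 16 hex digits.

0x25A9E0F33254D73E

`width` follows `capacity` (4 B), `payload_len` (4 B), so it starts at offset 4 + 4 = 8 and occupies 8 bytes.
Bytes at offsets 8..15: 3E D7 54 32 F3 E0 A9 25.
Little-endian: lowest address holds the least-significant byte.
Reassemble most-significant byte first: 25 A9 E0 F3 32 54 D7 3E → 0x25A9E0F33254D73E.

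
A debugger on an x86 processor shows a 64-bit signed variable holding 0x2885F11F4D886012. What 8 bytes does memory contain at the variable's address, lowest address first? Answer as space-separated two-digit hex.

12 60 88 4D 1F F1 85 28

Split into bytes (most-significant first): 28 85 F1 1F 4D 88 60 12.
Little-endian stores the least-significant byte at the lowest address.
So at ascending addresses the bytes are 12 60 88 4D 1F F1 85 28.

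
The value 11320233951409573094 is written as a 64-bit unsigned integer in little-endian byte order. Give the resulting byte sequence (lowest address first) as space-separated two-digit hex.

E6 8C 15 38 CD 8C 19 9D

11320233951409573094 in hexadecimal, padded to 64 bits, is 0x9D198CCD38158CE6.
Split into bytes (most-significant first): 9D 19 8C CD 38 15 8C E6.
In little-endian order the low byte comes first in memory.
So at ascending addresses the bytes are E6 8C 15 38 CD 8C 19 9D.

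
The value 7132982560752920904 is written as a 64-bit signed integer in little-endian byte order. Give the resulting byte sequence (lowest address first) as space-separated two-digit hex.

7132982560752920904 in hexadecimal, padded to 64 bits, is 0x62FD71D8CABBE948.
Split into bytes (most-significant first): 62 FD 71 D8 CA BB E9 48.
Little-endian stores the least-significant byte at the lowest address.
So at ascending addresses the bytes are 48 E9 BB CA D8 71 FD 62.

48 E9 BB CA D8 71 FD 62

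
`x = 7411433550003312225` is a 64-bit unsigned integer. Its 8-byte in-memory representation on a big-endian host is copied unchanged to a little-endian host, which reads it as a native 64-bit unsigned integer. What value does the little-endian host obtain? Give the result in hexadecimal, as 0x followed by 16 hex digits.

7411433550003312225 in 64-bit hexadecimal is 0x66DAB38BD85C1661.
Stored big-endian, the bytes at ascending addresses are 66 DA B3 8B D8 5C 16 61.
Read back as little-endian, the first byte is least significant, giving 0x61165CD88BB3DA66.

0x61165CD88BB3DA66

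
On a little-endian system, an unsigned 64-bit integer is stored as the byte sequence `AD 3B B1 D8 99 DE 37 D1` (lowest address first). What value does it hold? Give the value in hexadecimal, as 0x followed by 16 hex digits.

Little-endian: lowest address holds the least-significant byte.
Reassemble most-significant byte first: D1 37 DE 99 D8 B1 3B AD → 0xD137DE99D8B13BAD.

0xD137DE99D8B13BAD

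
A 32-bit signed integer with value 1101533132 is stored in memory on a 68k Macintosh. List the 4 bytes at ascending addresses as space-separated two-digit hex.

41 A8 0F CC

1101533132 in hexadecimal, padded to 32 bits, is 0x41A80FCC.
Split into bytes (most-significant first): 41 A8 0F CC.
Big-endian: lowest address holds the most-significant byte.
So the memory order matches the most-significant-first order: 41 A8 0F CC.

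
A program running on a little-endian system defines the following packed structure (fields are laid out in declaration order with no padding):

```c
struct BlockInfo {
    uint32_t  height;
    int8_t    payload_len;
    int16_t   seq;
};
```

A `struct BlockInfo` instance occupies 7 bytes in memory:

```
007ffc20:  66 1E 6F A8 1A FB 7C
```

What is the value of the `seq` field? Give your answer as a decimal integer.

`seq` follows `height` (4 B), `payload_len` (1 B), so it starts at offset 4 + 1 = 5 and occupies 2 bytes.
Bytes at offsets 5..6: FB 7C.
Little-endian: lowest address holds the least-significant byte.
Reassemble most-significant byte first: 7C FB → 0x7CFB.
0x7CFB = 31995.

31995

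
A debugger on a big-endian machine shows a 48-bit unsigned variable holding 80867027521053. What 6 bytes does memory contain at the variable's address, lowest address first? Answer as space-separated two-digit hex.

80867027521053 in hexadecimal, padded to 48 bits, is 0x498C52730E1D.
Split into bytes (most-significant first): 49 8C 52 73 0E 1D.
Big-endian stores the most-significant byte at the lowest address.
So the memory order matches the most-significant-first order: 49 8C 52 73 0E 1D.

49 8C 52 73 0E 1D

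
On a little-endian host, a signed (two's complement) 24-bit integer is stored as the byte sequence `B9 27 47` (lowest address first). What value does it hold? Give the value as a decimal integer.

In little-endian order the low byte comes first in memory.
Reassemble most-significant byte first: 47 27 B9 → 0x4727B9.
0x4727B9 = 4663225.

4663225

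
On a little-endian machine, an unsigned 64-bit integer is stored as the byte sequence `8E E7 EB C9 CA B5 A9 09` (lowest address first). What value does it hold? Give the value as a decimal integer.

696287499981154190

Little-endian: lowest address holds the least-significant byte.
Reassemble most-significant byte first: 09 A9 B5 CA C9 EB E7 8E → 0x09A9B5CAC9EBE78E.
0x09A9B5CAC9EBE78E = 696287499981154190.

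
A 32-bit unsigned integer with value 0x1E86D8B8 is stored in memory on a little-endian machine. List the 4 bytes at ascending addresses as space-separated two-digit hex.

Split into bytes (most-significant first): 1E 86 D8 B8.
In little-endian order the low byte comes first in memory.
So at ascending addresses the bytes are B8 D8 86 1E.

B8 D8 86 1E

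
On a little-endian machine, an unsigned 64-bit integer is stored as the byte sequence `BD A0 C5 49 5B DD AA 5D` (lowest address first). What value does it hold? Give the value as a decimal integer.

In little-endian order the low byte comes first in memory.
Reassemble most-significant byte first: 5D AA DD 5B 49 C5 A0 BD → 0x5DAADD5B49C5A0BD.
0x5DAADD5B49C5A0BD = 6749450375717560509.

6749450375717560509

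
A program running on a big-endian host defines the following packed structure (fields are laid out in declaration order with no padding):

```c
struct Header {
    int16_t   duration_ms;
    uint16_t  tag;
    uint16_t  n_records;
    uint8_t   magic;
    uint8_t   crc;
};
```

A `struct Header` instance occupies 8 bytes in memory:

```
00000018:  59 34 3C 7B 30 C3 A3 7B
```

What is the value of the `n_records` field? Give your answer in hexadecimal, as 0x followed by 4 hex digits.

`n_records` follows `duration_ms` (2 B), `tag` (2 B), so it starts at offset 2 + 2 = 4 and occupies 2 bytes.
Bytes at offsets 4..5: 30 C3.
In big-endian order the high byte comes first in memory.
The bytes are already most-significant first: 0x30C3.

0x30C3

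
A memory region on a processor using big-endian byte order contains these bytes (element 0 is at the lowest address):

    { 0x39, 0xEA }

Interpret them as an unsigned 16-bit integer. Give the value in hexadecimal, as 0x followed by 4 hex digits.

0x39EA

In big-endian order the high byte comes first in memory.
The bytes are already most-significant first: 0x39EA.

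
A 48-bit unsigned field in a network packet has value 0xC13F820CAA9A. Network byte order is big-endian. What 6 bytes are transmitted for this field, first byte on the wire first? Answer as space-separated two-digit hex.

Split into bytes (most-significant first): C1 3F 82 0C AA 9A.
Big-endian: lowest address holds the most-significant byte.
So the memory order matches the most-significant-first order: C1 3F 82 0C AA 9A.

C1 3F 82 0C AA 9A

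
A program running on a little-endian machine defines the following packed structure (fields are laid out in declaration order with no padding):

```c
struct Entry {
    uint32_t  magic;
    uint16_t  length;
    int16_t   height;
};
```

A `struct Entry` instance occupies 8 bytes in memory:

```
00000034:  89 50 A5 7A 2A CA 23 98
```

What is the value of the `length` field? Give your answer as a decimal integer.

51754

`length` follows `magic` (4 bytes), so it starts at byte offset 4 and occupies 2 bytes.
Bytes at offsets 4..5: 2A CA.
Little-endian stores the least-significant byte at the lowest address.
Reassemble most-significant byte first: CA 2A → 0xCA2A.
0xCA2A = 51754.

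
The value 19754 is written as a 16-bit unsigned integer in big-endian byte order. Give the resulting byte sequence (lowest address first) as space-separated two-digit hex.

19754 in hexadecimal, padded to 16 bits, is 0x4D2A.
Split into bytes (most-significant first): 4D 2A.
Big-endian: lowest address holds the most-significant byte.
So the memory order matches the most-significant-first order: 4D 2A.

4D 2A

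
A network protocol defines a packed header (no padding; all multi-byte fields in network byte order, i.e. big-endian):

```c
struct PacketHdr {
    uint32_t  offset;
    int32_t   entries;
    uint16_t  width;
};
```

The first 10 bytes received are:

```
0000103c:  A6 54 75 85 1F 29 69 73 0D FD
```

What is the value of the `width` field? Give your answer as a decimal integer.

3581

`width` follows `offset` (4 B), `entries` (4 B), so it starts at offset 4 + 4 = 8 and occupies 2 bytes.
Bytes at offsets 8..9: 0D FD.
In big-endian order the high byte comes first in memory.
The bytes are already most-significant first: 0x0DFD.
0x0DFD = 3581.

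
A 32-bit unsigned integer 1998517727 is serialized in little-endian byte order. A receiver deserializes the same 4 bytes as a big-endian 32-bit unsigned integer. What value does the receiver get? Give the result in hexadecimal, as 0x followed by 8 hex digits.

0xDFF51E77

1998517727 in 32-bit hexadecimal is 0x771EF5DF.
Stored little-endian, the bytes at ascending addresses are DF F5 1E 77.
Read back as big-endian, the last byte is least significant, giving 0xDFF51E77.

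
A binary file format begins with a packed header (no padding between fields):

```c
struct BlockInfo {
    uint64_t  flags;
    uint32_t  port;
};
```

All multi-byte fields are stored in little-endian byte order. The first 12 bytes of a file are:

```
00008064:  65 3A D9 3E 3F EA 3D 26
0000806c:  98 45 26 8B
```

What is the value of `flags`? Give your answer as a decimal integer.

2755616104378874469

`flags` is the first field, at byte offset 0, occupying 8 bytes.
Bytes at offsets 0..7: 65 3A D9 3E 3F EA 3D 26.
Little-endian stores the least-significant byte at the lowest address.
Reassemble most-significant byte first: 26 3D EA 3F 3E D9 3A 65 → 0x263DEA3F3ED93A65.
0x263DEA3F3ED93A65 = 2755616104378874469.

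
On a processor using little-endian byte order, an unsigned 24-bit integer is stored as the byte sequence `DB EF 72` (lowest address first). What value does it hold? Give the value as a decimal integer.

7532507

Little-endian: lowest address holds the least-significant byte.
Reassemble most-significant byte first: 72 EF DB → 0x72EFDB.
0x72EFDB = 7532507.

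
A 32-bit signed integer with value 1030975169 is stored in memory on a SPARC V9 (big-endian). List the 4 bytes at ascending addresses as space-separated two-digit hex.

3D 73 6E C1

1030975169 in hexadecimal, padded to 32 bits, is 0x3D736EC1.
Split into bytes (most-significant first): 3D 73 6E C1.
In big-endian order the high byte comes first in memory.
So the memory order matches the most-significant-first order: 3D 73 6E C1.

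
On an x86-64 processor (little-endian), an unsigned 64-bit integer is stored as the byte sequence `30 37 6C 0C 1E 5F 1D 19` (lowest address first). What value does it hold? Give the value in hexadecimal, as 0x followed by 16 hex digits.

Little-endian stores the least-significant byte at the lowest address.
Reassemble most-significant byte first: 19 1D 5F 1E 0C 6C 37 30 → 0x191D5F1E0C6C3730.

0x191D5F1E0C6C3730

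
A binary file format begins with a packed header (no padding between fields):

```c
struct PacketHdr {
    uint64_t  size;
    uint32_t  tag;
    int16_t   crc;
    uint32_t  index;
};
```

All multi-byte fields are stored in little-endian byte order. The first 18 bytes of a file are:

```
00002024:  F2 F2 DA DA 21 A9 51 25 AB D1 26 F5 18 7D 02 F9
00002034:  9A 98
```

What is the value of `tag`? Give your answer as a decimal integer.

`tag` follows `size` (8 bytes), so it starts at byte offset 8 and occupies 4 bytes.
Bytes at offsets 8..11: AB D1 26 F5.
Little-endian: lowest address holds the least-significant byte.
Reassemble most-significant byte first: F5 26 D1 AB → 0xF526D1AB.
0xF526D1AB = 4112961963.

4112961963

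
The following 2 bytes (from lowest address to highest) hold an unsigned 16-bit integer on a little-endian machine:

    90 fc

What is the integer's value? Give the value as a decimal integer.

64656

Little-endian: lowest address holds the least-significant byte.
Reassemble most-significant byte first: FC 90 → 0xFC90.
0xFC90 = 64656.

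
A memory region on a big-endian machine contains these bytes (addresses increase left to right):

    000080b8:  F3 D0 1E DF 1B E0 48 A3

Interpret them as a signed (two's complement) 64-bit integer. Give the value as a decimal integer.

Big-endian: lowest address holds the most-significant byte.
The bytes are already most-significant first: 0xF3D01EDF1BE048A3.
Top bit is set, so as a signed 64-bit value this is 0xF3D01EDF1BE048A3 − 2^64 = -878167983743022941.

-878167983743022941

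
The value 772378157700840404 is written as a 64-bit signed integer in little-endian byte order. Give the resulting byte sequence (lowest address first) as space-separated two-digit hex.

D4 7B 07 9A D7 09 B8 0A

772378157700840404 in hexadecimal, padded to 64 bits, is 0x0AB809D79A077BD4.
Split into bytes (most-significant first): 0A B8 09 D7 9A 07 7B D4.
In little-endian order the low byte comes first in memory.
So at ascending addresses the bytes are D4 7B 07 9A D7 09 B8 0A.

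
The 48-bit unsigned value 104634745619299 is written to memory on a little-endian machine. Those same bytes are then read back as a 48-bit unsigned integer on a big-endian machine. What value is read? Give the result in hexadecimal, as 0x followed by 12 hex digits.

104634745619299 in 48-bit hexadecimal is 0x5F2A2CD80363.
Stored little-endian, the bytes at ascending addresses are 63 03 D8 2C 2A 5F.
Read back as big-endian, the last byte is least significant, giving 0x6303D82C2A5F.

0x6303D82C2A5F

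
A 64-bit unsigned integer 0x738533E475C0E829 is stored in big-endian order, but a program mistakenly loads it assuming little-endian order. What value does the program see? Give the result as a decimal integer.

Stored big-endian, the bytes at ascending addresses are 73 85 33 E4 75 C0 E8 29.
Read back as little-endian, the first byte is least significant, giving 0x29E8C075E4338573.
0x29E8C075E4338573 = 3019875162724205939.

3019875162724205939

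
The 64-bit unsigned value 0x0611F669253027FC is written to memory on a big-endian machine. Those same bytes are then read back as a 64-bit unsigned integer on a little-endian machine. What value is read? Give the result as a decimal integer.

18169544158899212550

Stored big-endian, the bytes at ascending addresses are 06 11 F6 69 25 30 27 FC.
Read back as little-endian, the first byte is least significant, giving 0xFC27302569F61106.
0xFC27302569F61106 = 18169544158899212550.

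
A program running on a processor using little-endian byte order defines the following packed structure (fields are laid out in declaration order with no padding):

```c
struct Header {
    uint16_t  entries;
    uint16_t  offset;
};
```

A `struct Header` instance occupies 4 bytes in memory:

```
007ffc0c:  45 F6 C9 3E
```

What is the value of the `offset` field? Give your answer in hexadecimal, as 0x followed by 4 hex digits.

0x3EC9

`offset` follows `entries` (2 bytes), so it starts at byte offset 2 and occupies 2 bytes.
Bytes at offsets 2..3: C9 3E.
In little-endian order the low byte comes first in memory.
Reassemble most-significant byte first: 3E C9 → 0x3EC9.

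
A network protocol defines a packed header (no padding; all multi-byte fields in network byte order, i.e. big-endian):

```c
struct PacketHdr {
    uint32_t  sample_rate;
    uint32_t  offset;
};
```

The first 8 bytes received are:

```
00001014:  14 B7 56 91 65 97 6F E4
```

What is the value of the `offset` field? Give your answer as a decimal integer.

1704423396

`offset` follows `sample_rate` (4 bytes), so it starts at byte offset 4 and occupies 4 bytes.
Bytes at offsets 4..7: 65 97 6F E4.
Big-endian: lowest address holds the most-significant byte.
The bytes are already most-significant first: 0x65976FE4.
0x65976FE4 = 1704423396.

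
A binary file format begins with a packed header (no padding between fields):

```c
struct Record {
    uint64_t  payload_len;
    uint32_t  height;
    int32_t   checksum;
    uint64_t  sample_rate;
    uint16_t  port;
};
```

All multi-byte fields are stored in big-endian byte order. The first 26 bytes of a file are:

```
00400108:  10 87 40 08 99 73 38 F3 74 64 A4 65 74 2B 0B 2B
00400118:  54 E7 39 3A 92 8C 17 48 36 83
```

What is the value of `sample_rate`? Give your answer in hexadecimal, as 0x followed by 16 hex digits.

`sample_rate` follows `payload_len` (8 B), `height` (4 B), `checksum` (4 B), so it starts at offset 8 + 4 + 4 = 16 and occupies 8 bytes.
Bytes at offsets 16..23: 54 E7 39 3A 92 8C 17 48.
Big-endian stores the most-significant byte at the lowest address.
The bytes are already most-significant first: 0x54E7393A928C1748.

0x54E7393A928C1748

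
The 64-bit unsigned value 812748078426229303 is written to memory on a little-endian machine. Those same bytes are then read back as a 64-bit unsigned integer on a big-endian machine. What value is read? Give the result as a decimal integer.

3966116811689576203

812748078426229303 in 64-bit hexadecimal is 0x0B4776123A7A0A37.
Stored little-endian, the bytes at ascending addresses are 37 0A 7A 3A 12 76 47 0B.
Read back as big-endian, the last byte is least significant, giving 0x370A7A3A1276470B.
0x370A7A3A1276470B = 3966116811689576203.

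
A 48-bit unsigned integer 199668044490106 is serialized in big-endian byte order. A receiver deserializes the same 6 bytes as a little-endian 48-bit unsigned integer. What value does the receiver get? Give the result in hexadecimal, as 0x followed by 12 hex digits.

0x7A65DDD698B5

199668044490106 in 48-bit hexadecimal is 0xB598D6DD657A.
Stored big-endian, the bytes at ascending addresses are B5 98 D6 DD 65 7A.
Read back as little-endian, the first byte is least significant, giving 0x7A65DDD698B5.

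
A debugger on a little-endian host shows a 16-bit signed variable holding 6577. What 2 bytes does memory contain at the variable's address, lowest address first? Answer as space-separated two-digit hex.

6577 in hexadecimal, padded to 16 bits, is 0x19B1.
Split into bytes (most-significant first): 19 B1.
Little-endian stores the least-significant byte at the lowest address.
So at ascending addresses the bytes are B1 19.

B1 19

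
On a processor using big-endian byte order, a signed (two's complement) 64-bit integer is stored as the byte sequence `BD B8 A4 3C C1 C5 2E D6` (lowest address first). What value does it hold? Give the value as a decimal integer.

-4775886823970492714

In big-endian order the high byte comes first in memory.
The bytes are already most-significant first: 0xBDB8A43CC1C52ED6.
Top bit is set, so as a signed 64-bit value this is 0xBDB8A43CC1C52ED6 − 2^64 = -4775886823970492714.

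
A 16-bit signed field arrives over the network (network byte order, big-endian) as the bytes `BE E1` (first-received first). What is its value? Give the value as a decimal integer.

In big-endian order the high byte comes first in memory.
The bytes are already most-significant first: 0xBEE1.
Top bit is set, so as a signed 16-bit value this is 0xBEE1 − 2^16 = -16671.

-16671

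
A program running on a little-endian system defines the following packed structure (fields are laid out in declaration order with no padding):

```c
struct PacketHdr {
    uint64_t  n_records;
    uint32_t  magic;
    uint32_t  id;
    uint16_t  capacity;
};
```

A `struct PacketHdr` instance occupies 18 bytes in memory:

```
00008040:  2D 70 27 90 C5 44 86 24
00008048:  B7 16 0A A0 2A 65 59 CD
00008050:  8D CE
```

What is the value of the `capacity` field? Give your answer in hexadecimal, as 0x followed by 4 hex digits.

`capacity` follows `n_records` (8 B), `magic` (4 B), `id` (4 B), so it starts at offset 8 + 4 + 4 = 16 and occupies 2 bytes.
Bytes at offsets 16..17: 8D CE.
In little-endian order the low byte comes first in memory.
Reassemble most-significant byte first: CE 8D → 0xCE8D.

0xCE8D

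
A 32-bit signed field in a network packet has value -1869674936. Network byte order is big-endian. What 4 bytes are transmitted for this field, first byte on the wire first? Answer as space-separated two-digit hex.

Two's complement of -1869674936 in 32 bits: 1869674936 = 0x6F70F9B8; invert → 0x908F0647; add 1 → 0x908F0648.
Split into bytes (most-significant first): 90 8F 06 48.
Big-endian stores the most-significant byte at the lowest address.
So the memory order matches the most-significant-first order: 90 8F 06 48.

90 8F 06 48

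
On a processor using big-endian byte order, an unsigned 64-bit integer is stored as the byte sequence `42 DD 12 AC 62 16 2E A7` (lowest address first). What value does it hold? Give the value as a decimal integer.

4818027707945594535

In big-endian order the high byte comes first in memory.
The bytes are already most-significant first: 0x42DD12AC62162EA7.
0x42DD12AC62162EA7 = 4818027707945594535.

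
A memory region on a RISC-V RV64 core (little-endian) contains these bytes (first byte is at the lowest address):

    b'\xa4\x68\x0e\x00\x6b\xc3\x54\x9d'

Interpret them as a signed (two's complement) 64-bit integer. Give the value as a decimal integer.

Little-endian: lowest address holds the least-significant byte.
Reassemble most-significant byte first: 9D 54 C3 6B 00 0E 68 A4 → 0x9D54C36B000E68A4.
Top bit is set, so as a signed 64-bit value this is 0x9D54C36B000E68A4 − 2^64 = -7109843047381309276.

-7109843047381309276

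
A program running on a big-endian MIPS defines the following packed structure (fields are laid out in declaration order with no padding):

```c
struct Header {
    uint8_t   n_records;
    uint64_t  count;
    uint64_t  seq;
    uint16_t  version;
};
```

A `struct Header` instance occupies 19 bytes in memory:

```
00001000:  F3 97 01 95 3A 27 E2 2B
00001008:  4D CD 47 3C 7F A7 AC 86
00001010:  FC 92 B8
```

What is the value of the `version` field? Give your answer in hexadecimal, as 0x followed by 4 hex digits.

0x92B8

`version` follows `n_records` (1 B), `count` (8 B), `seq` (8 B), so it starts at offset 1 + 8 + 8 = 17 and occupies 2 bytes.
Bytes at offsets 17..18: 92 B8.
Big-endian: lowest address holds the most-significant byte.
The bytes are already most-significant first: 0x92B8.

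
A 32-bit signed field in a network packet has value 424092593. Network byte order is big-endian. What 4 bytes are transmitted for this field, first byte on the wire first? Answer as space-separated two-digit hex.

19 47 23 B1

424092593 in hexadecimal, padded to 32 bits, is 0x194723B1.
Split into bytes (most-significant first): 19 47 23 B1.
Big-endian: lowest address holds the most-significant byte.
So the memory order matches the most-significant-first order: 19 47 23 B1.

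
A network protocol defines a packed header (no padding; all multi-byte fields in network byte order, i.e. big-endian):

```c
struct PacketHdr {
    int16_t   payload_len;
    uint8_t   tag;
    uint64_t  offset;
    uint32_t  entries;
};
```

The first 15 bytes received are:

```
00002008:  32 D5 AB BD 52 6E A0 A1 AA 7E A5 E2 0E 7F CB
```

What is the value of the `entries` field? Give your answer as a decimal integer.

3792601035

`entries` follows `payload_len` (2 B), `tag` (1 B), `offset` (8 B), so it starts at offset 2 + 1 + 8 = 11 and occupies 4 bytes.
Bytes at offsets 11..14: E2 0E 7F CB.
Big-endian: lowest address holds the most-significant byte.
The bytes are already most-significant first: 0xE20E7FCB.
0xE20E7FCB = 3792601035.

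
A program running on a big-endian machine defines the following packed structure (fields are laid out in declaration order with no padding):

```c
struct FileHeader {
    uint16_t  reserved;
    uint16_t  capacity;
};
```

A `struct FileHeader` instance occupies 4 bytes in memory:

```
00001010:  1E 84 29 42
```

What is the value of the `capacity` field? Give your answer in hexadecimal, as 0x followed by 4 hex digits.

`capacity` follows `reserved` (2 bytes), so it starts at byte offset 2 and occupies 2 bytes.
Bytes at offsets 2..3: 29 42.
Big-endian stores the most-significant byte at the lowest address.
The bytes are already most-significant first: 0x2942.

0x2942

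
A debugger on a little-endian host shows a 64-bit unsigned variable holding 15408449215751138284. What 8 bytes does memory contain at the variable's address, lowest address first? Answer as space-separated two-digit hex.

15408449215751138284 in hexadecimal, padded to 64 bits, is 0xD5D5CEEC9C7E2BEC.
Split into bytes (most-significant first): D5 D5 CE EC 9C 7E 2B EC.
In little-endian order the low byte comes first in memory.
So at ascending addresses the bytes are EC 2B 7E 9C EC CE D5 D5.

EC 2B 7E 9C EC CE D5 D5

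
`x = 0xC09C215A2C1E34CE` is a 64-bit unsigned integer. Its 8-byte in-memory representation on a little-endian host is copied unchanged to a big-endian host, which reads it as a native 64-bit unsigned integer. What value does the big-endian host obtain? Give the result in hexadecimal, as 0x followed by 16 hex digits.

Stored little-endian, the bytes at ascending addresses are CE 34 1E 2C 5A 21 9C C0.
Read back as big-endian, the last byte is least significant, giving 0xCE341E2C5A219CC0.

0xCE341E2C5A219CC0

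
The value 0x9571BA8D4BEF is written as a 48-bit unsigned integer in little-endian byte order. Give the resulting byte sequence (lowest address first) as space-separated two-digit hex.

Split into bytes (most-significant first): 95 71 BA 8D 4B EF.
In little-endian order the low byte comes first in memory.
So at ascending addresses the bytes are EF 4B 8D BA 71 95.

EF 4B 8D BA 71 95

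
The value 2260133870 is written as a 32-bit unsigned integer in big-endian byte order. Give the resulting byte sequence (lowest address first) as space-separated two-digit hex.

86 B6 E7 EE

2260133870 in hexadecimal, padded to 32 bits, is 0x86B6E7EE.
Split into bytes (most-significant first): 86 B6 E7 EE.
In big-endian order the high byte comes first in memory.
So the memory order matches the most-significant-first order: 86 B6 E7 EE.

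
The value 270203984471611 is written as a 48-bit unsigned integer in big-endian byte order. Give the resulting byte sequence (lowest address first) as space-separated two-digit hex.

270203984471611 in hexadecimal, padded to 48 bits, is 0xF5BFC482E63B.
Split into bytes (most-significant first): F5 BF C4 82 E6 3B.
Big-endian: lowest address holds the most-significant byte.
So the memory order matches the most-significant-first order: F5 BF C4 82 E6 3B.

F5 BF C4 82 E6 3B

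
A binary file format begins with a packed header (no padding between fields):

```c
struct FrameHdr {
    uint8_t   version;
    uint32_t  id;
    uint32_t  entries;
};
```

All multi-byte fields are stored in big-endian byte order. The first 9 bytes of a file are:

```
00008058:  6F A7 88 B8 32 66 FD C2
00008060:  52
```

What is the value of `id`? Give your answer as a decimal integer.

`id` follows `version` (1 byte), so it starts at byte offset 1 and occupies 4 bytes.
Bytes at offsets 1..4: A7 88 B8 32.
Big-endian: lowest address holds the most-significant byte.
The bytes are already most-significant first: 0xA788B832.
0xA788B832 = 2810755122.

2810755122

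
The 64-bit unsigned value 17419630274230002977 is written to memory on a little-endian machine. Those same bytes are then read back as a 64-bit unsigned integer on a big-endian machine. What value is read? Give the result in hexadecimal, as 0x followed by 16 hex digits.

0x21A51EF670F5BEF1

17419630274230002977 in 64-bit hexadecimal is 0xF1BEF570F61EA521.
Stored little-endian, the bytes at ascending addresses are 21 A5 1E F6 70 F5 BE F1.
Read back as big-endian, the last byte is least significant, giving 0x21A51EF670F5BEF1.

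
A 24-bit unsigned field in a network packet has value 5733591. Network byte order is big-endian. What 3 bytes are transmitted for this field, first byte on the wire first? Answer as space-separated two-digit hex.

5733591 in hexadecimal, padded to 24 bits, is 0x577CD7.
Split into bytes (most-significant first): 57 7C D7.
Big-endian stores the most-significant byte at the lowest address.
So the memory order matches the most-significant-first order: 57 7C D7.

57 7C D7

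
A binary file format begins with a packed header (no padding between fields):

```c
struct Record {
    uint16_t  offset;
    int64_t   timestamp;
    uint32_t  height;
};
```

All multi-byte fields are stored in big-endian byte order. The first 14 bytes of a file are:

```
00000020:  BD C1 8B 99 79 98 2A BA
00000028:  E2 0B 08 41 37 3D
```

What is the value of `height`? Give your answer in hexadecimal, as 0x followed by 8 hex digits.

`height` follows `offset` (2 B), `timestamp` (8 B), so it starts at offset 2 + 8 = 10 and occupies 4 bytes.
Bytes at offsets 10..13: 08 41 37 3D.
Big-endian: lowest address holds the most-significant byte.
The bytes are already most-significant first: 0x0841373D.

0x0841373D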